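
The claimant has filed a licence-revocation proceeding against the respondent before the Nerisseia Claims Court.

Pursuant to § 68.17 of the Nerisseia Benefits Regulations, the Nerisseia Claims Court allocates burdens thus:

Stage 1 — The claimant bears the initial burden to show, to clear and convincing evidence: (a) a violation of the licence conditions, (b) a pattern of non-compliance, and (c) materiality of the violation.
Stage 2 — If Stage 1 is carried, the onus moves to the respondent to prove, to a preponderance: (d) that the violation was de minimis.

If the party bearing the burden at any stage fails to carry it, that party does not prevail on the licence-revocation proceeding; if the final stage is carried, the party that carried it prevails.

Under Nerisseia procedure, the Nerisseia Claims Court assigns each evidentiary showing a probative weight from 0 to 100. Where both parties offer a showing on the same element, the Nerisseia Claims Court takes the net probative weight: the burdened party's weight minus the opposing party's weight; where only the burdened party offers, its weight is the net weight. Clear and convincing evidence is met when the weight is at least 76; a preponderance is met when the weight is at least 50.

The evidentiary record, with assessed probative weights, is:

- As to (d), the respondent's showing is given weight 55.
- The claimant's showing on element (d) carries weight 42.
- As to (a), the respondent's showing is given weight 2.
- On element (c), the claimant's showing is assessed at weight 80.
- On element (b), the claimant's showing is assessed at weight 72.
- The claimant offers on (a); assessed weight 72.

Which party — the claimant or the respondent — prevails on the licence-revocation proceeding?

Stage 1 — burden on claimant; standard: clear and convincing evidence (weight is at least 76).
    (a): 72 − 2 = 70 < 76 [not met]
    (b): 72 < 76 [not met]
    (c): 80 ≥ 76 [met]
  Not every element is met, so the claimant fails to carry Stage 1.
The respondent prevails.

respondent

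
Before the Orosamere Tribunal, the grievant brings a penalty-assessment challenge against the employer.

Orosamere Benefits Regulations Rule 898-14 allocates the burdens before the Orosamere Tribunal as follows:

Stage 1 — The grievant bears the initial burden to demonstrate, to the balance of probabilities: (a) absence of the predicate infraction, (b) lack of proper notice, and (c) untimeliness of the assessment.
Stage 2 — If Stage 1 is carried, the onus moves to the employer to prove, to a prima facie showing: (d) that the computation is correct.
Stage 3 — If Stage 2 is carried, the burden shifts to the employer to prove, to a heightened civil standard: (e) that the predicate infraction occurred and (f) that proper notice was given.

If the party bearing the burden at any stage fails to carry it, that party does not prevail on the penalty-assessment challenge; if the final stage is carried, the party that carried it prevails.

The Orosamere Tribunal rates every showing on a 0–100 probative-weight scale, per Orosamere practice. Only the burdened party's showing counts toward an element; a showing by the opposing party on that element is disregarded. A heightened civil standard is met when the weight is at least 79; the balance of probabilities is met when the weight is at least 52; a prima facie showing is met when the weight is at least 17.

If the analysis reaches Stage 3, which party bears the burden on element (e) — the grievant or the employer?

employer

Stage 3's rule assigns the burden to the employer (to a heightened civil standard).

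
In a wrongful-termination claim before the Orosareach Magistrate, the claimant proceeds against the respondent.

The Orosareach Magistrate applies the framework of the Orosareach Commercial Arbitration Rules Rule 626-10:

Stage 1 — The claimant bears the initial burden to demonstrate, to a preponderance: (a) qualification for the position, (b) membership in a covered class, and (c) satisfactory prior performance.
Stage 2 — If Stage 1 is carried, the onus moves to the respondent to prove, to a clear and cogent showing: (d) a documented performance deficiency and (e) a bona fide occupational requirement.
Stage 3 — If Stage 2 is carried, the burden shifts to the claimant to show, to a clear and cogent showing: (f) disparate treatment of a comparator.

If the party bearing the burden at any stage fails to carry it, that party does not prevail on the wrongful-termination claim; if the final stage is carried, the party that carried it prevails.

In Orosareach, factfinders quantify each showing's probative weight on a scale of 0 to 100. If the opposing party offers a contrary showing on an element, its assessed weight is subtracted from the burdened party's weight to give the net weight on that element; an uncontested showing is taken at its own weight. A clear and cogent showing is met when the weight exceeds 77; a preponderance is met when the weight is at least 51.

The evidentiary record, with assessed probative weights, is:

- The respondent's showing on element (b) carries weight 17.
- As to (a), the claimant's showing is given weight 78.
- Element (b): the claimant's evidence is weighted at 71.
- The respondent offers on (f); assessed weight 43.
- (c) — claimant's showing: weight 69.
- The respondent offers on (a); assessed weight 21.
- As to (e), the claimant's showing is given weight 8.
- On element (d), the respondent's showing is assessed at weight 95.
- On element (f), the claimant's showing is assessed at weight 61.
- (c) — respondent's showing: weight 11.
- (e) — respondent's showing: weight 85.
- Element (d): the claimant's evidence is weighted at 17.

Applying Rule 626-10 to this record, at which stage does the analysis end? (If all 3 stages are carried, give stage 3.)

Stage 1 — burden on claimant; standard: a preponderance (weight is at least 51).
    (a): 78 − 21 = 57 ≥ 51 [met]
    (b): 71 − 17 = 54 ≥ 51 [met]
    (c): 69 − 11 = 58 ≥ 51 [met]
  The claimant carries Stage 1; the respondent now bears the burden.
Stage 2 — burden on respondent; standard: a clear and cogent showing (weight exceeds 77).
    (d): 95 − 17 = 78 > 77 [met]
    (e): 85 − 8 = 77 ≤ 77 [not met]
  The respondent does not carry Stage 2.
The analysis ends at Stage 2; the claimant prevails.

stage 2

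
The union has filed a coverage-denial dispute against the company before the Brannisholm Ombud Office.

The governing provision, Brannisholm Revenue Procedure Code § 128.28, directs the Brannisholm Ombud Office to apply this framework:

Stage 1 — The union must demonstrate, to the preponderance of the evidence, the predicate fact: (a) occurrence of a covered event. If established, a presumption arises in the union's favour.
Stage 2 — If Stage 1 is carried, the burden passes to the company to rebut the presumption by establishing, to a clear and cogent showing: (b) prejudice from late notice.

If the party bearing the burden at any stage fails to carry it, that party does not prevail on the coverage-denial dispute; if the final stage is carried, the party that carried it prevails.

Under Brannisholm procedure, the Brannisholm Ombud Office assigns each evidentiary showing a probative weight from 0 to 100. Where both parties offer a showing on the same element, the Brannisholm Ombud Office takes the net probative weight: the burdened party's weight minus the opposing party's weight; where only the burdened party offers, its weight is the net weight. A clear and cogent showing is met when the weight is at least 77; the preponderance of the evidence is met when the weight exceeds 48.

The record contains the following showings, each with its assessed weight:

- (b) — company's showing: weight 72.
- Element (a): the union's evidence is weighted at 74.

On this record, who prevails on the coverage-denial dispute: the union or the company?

union

Stage 1 (union, the preponderance of the evidence, weight exceeds 48): (a) 74 > 48 — meets.
  All elements met. The burden passes to the company.
Stage 2 (company, a clear and cogent showing, weight is at least 77): (b) 72 < 77 — fails.
  Stage 2 not carried; the company fails its burden.
The union prevails.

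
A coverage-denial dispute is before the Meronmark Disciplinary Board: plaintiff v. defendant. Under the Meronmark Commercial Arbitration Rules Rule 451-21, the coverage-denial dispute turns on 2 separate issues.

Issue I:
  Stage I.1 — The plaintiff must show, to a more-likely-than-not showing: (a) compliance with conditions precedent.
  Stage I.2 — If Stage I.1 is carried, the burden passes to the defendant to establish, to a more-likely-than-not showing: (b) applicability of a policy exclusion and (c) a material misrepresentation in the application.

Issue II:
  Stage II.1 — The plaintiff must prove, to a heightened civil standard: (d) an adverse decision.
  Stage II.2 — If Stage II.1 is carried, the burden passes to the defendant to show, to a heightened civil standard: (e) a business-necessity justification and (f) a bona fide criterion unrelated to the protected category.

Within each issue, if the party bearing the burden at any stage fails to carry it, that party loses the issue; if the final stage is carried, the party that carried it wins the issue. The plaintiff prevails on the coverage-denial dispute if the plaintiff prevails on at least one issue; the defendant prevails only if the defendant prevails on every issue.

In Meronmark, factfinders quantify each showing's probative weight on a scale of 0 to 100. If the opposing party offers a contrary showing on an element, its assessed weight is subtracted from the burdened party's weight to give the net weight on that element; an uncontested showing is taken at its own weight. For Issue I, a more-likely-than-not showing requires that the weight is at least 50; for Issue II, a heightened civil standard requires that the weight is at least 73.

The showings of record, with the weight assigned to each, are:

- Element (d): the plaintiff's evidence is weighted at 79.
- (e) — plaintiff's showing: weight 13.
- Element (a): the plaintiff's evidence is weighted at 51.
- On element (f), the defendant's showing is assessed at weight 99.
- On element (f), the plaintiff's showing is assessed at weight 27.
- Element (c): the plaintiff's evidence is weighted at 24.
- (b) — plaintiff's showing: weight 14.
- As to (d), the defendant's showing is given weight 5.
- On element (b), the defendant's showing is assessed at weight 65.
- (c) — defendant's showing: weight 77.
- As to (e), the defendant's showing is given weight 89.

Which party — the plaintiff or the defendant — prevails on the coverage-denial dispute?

— Issue I —
At Stage I.1 the plaintiff must meet a more-likely-than-not showing (weight is at least 50): on (a) the weight is 51, ≥ 50, so (a) meets the standard.
  Stage I.1 is satisfied; the onus moves to the defendant.
At Stage I.2 the defendant must meet a more-likely-than-not showing (weight is at least 50): on (b) the weight is 65 less the opposing 14 gives net 51, which does reach 50, so (b) meets the standard; on (c) the weight is 77 less the opposing 24 gives net 53, which does reach 50, so (c) meets the standard.
  Stage I.2 carried; the final stage is satisfied.
All stages carried — the defendant prevails on this issue.
— Issue II —
Stage II.1 (plaintiff, a heightened civil standard, weight is at least 73): (d) net 79−5=74 ≥ 73 — meets.
  All elements met. The burden passes to the defendant.
Stage II.2 (defendant, a heightened civil standard, weight is at least 73): (e) net 89−13=76 ≥ 73 — meets; (f) net 99−27=72 < 73 — fails.
  The defendant does not carry Stage II.2.
So the plaintiff prevails on this issue.
Per-issue: Issue I → defendant; Issue II → plaintiff. The plaintiff must prevail on at least one issue; overall, the plaintiff prevails.

plaintiff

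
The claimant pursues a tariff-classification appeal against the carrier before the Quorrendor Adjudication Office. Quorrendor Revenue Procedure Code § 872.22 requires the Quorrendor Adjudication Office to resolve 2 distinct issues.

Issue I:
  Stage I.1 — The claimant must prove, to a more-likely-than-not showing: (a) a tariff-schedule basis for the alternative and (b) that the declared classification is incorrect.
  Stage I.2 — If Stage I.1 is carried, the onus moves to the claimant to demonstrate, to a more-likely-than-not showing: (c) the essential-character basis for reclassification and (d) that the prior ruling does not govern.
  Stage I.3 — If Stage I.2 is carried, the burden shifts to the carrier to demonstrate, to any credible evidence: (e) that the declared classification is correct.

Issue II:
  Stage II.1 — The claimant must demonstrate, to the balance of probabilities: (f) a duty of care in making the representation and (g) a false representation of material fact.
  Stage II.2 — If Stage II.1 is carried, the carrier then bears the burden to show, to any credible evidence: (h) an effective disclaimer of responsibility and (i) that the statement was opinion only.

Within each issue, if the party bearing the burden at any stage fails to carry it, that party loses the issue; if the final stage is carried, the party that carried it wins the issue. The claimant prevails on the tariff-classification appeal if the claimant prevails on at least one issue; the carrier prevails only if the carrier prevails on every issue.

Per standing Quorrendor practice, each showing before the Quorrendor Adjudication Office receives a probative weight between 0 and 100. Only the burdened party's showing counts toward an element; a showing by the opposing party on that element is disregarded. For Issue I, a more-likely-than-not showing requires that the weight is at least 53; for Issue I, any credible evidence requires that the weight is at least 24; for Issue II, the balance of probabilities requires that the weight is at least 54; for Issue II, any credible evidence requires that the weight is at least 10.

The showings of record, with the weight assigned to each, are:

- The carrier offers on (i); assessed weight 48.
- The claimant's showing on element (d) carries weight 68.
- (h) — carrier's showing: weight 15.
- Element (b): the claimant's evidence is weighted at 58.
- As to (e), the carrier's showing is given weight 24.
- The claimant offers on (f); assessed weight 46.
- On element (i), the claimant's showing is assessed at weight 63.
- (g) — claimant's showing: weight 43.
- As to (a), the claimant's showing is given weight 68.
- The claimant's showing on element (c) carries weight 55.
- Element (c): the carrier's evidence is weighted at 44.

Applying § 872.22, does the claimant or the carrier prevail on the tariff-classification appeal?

— Issue I —
Stage I.1 (claimant, a more-likely-than-not showing, weight is at least 53): (a) 68 ≥ 53 — meets; (b) 58 ≥ 53 — meets.
  Stage I.1 carried; the burden remains with the claimant.
Stage I.2 (claimant, a more-likely-than-not showing, weight is at least 53): (c) 55 (carrier's 44 disregarded) ≥ 53 — meets; (d) 68 ≥ 53 — meets.
  Stage I.2 carried; the burden shifts to the carrier.
Stage I.3 (carrier, any credible evidence, weight is at least 24): (e) 24 ≥ 24 — meets.
  Stage I.3 carried; the final stage is satisfied.
Every stage carried; the carrier prevails on this issue.
— Issue II —
At Stage II.1 the claimant must meet the balance of probabilities (weight is at least 54): on (f) the weight is 46, which does not reach 54, so (f) does not meet the standard; on (g) the weight is 43, < 54, so (g) does not meet the standard.
  Not every element is met, so the claimant fails to carry Stage II.1.
The carrier prevails on this issue.
Per-issue: Issue I → carrier; Issue II → carrier. The claimant must prevail on at least one issue; overall, the carrier prevails.

carrier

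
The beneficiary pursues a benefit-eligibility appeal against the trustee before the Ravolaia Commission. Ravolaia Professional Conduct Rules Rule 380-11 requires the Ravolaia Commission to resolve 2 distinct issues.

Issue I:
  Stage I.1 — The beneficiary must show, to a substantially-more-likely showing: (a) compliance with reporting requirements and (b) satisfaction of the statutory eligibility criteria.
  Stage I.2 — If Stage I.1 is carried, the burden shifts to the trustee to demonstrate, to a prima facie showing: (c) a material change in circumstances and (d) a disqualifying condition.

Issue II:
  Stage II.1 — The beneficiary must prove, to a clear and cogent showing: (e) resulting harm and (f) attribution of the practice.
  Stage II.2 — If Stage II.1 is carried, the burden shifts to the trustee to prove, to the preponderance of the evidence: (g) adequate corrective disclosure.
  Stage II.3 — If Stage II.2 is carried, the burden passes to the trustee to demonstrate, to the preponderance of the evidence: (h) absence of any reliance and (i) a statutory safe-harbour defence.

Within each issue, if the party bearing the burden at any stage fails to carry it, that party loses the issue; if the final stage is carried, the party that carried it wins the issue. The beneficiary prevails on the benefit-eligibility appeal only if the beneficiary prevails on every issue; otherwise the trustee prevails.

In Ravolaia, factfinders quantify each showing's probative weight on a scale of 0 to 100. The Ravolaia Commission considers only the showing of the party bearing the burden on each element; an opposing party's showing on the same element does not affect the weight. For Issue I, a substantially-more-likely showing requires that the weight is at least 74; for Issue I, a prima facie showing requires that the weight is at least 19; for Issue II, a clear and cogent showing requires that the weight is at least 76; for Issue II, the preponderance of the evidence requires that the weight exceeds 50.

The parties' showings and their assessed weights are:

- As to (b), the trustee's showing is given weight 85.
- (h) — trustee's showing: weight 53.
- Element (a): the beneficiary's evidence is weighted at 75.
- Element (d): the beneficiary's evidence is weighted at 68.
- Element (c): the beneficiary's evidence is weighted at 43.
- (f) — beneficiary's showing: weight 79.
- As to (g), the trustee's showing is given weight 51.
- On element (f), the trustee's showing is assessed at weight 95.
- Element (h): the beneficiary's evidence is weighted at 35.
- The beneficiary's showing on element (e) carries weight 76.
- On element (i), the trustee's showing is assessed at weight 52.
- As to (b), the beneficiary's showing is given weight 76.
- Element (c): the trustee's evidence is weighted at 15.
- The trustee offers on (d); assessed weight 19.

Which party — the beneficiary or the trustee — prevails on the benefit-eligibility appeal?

trustee

— Issue I —
Stage I.1 — burden on beneficiary; standard: a substantially-more-likely showing (weight is at least 74).
    (a): 75 ≥ 74 [met]
    (b): 76 (trustee's 85 disregarded) ≥ 74 [met]
  Stage I.1 is satisfied; the onus moves to the trustee.
Stage I.2 — burden on trustee; standard: a prima facie showing (weight is at least 19).
    (c): 15 (beneficiary's 43 disregarded) < 19 [not met]
    (d): 19 (beneficiary's 68 disregarded) ≥ 19 [met]
  The trustee does not carry Stage I.2.
So the beneficiary prevails on this issue.
— Issue II —
Stage II.1 — burden on beneficiary; standard: a clear and cogent showing (weight is at least 76).
    (e): 76 ≥ 76 [met]
    (f): 79 (trustee's 95 disregarded) ≥ 76 [met]
  Stage II.1 carried; the burden shifts to the trustee.
Stage II.2 — burden on trustee; standard: the preponderance of the evidence (weight exceeds 50).
    (g): 51 > 50 [met]
  Stage II.2 is satisfied; the trustee continues to bear the burden.
Stage II.3 — burden on trustee; standard: the preponderance of the evidence (weight exceeds 50).
    (h): 53 (beneficiary's 35 disregarded) > 50 [met]
    (i): 52 > 50 [met]
  All elements met at the final stage.
With every stage satisfied, the trustee prevails on this issue.
Per-issue: Issue I → beneficiary; Issue II → trustee. The beneficiary must prevail on every issue; overall, the trustee prevails.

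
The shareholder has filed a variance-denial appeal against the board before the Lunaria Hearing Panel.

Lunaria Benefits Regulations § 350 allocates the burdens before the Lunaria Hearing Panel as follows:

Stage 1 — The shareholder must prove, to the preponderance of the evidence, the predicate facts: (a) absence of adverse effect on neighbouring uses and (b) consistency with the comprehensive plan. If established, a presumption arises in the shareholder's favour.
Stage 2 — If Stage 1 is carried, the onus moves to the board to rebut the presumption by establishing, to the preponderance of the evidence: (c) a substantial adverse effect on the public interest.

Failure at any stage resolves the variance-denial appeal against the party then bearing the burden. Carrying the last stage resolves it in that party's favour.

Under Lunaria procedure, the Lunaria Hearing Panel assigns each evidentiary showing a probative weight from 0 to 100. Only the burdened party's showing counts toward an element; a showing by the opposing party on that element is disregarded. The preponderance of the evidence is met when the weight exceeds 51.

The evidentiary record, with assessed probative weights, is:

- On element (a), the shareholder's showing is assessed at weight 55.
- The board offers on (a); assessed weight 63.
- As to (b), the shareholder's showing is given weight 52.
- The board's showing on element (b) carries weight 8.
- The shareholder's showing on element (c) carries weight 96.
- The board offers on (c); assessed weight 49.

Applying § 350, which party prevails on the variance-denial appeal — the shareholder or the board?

Stage 1 — burden on shareholder; standard: the preponderance of the evidence (weight exceeds 51).
    (a): 55 (board's 63 disregarded) > 51 [met]
    (b): 52 (board's 8 disregarded) > 51 [met]
  Stage 1 carried; the burden shifts to the board.
Stage 2 — burden on board; standard: the preponderance of the evidence (weight exceeds 51).
    (c): 49 (shareholder's 96 disregarded) ≤ 51 [not met]
  Stage 2 not carried; the board fails its burden.
The analysis ends at Stage 2; the shareholder prevails.

shareholder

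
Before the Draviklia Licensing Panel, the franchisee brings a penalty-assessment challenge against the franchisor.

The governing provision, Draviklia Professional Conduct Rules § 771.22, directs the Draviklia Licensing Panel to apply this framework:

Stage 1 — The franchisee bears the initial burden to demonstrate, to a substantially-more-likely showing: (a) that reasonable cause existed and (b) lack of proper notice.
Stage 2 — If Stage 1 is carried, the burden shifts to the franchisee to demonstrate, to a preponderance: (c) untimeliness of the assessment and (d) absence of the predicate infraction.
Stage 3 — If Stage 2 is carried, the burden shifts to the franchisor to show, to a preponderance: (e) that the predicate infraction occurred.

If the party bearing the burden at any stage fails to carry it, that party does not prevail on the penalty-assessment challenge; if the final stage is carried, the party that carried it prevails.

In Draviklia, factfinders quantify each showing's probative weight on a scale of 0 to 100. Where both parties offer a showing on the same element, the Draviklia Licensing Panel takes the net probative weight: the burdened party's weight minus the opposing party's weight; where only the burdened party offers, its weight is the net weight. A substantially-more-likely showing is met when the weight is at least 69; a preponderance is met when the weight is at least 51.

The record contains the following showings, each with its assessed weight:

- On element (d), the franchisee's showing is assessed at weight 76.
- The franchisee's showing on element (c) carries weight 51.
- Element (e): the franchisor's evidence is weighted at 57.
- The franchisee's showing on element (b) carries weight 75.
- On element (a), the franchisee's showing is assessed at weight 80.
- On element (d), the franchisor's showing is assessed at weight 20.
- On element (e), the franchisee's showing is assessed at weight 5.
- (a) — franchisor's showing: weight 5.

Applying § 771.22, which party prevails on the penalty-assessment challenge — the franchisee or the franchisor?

franchisor

Stage 1 (franchisee, a substantially-more-likely showing, weight is at least 69): (a) net 80−5=75 ≥ 69 — meets; (b) 75 ≥ 69 — meets.
  All elements met. The franchisee retains the burden for Stage 2.
Stage 2 (franchisee, a preponderance, weight is at least 51): (c) 51 ≥ 51 — meets; (d) net 76−20=56 ≥ 51 — meets.
  All elements met. The burden passes to the franchisor.
Stage 3 (franchisor, a preponderance, weight is at least 51): (e) net 57−5=52 ≥ 51 — meets.
  All elements met at the final stage.
All stages carried — the franchisor prevails.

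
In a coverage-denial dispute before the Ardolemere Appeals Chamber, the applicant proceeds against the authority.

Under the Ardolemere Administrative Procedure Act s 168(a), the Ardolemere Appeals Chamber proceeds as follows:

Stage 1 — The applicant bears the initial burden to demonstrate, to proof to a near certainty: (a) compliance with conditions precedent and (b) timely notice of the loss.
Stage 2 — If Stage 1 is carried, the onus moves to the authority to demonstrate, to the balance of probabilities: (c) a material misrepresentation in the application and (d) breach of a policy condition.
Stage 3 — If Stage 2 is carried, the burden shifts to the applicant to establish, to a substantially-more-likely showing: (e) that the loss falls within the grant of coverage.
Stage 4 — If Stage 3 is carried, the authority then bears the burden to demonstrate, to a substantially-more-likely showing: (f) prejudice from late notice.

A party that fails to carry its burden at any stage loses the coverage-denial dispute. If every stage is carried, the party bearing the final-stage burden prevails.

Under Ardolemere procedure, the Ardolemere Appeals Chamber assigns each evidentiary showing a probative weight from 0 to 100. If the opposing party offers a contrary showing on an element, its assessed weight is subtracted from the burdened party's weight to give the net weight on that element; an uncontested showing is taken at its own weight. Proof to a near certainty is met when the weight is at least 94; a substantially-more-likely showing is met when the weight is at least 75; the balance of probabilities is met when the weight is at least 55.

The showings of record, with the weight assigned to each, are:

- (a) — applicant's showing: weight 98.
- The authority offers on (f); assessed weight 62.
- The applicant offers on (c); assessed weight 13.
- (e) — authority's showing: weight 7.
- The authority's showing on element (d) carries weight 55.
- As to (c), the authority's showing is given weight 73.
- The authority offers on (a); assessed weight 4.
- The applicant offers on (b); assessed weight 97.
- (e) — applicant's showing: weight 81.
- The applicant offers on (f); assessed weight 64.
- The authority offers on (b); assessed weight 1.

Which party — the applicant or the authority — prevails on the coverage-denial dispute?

authority

Stage 1 (applicant, proof to a near certainty, weight is at least 94): (a) net 98−4=94 ≥ 94 — meets; (b) net 97−1=96 ≥ 94 — meets.
  Stage 1 carried; the burden shifts to the authority.
Stage 2 (authority, the balance of probabilities, weight is at least 55): (c) net 73−13=60 ≥ 55 — meets; (d) 55 ≥ 55 — meets.
  The authority carries Stage 2; the applicant now bears the burden.
Stage 3 (applicant, a substantially-more-likely showing, weight is at least 75): (e) net 81−7=74 < 75 — fails.
  Stage 3 not carried; the applicant fails its burden.
The authority prevails.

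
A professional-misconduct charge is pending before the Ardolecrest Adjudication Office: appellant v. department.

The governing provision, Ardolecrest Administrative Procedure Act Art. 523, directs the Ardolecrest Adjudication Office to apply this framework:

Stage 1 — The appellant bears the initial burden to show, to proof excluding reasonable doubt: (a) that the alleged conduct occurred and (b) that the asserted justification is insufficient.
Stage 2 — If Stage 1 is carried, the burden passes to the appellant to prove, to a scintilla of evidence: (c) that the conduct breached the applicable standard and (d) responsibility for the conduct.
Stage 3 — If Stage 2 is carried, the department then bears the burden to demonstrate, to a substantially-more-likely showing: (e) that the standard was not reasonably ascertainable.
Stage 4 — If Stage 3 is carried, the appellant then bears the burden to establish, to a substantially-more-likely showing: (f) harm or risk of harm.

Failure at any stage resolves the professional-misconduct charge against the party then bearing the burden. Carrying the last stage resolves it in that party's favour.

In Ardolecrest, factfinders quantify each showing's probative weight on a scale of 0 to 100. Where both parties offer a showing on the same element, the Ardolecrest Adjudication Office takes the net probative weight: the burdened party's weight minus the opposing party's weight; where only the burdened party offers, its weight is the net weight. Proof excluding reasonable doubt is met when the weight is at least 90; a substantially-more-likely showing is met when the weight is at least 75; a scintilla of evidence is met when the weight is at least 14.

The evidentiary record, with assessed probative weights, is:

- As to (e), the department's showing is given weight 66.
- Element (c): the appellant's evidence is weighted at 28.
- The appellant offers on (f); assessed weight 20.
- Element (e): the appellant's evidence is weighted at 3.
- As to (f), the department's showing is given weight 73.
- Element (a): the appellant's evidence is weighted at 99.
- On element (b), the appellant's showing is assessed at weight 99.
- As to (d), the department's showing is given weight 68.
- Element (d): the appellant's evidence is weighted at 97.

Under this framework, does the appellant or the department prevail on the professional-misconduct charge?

Stage 1 — burden on appellant; standard: proof excluding reasonable doubt (weight is at least 90).
    (a): 99 ≥ 90 [met]
    (b): 99 ≥ 90 [met]
  Stage 1 is satisfied; the appellant continues to bear the burden.
Stage 2 — burden on appellant; standard: a scintilla of evidence (weight is at least 14).
    (c): 28 ≥ 14 [met]
    (d): 97 − 68 = 29 ≥ 14 [met]
  The appellant carries Stage 2; the department now bears the burden.
Stage 3 — burden on department; standard: a substantially-more-likely showing (weight is at least 75).
    (e): 66 − 3 = 63 < 75 [not met]
  Stage 3 not carried; the department fails its burden.
So the appellant prevails.

appellant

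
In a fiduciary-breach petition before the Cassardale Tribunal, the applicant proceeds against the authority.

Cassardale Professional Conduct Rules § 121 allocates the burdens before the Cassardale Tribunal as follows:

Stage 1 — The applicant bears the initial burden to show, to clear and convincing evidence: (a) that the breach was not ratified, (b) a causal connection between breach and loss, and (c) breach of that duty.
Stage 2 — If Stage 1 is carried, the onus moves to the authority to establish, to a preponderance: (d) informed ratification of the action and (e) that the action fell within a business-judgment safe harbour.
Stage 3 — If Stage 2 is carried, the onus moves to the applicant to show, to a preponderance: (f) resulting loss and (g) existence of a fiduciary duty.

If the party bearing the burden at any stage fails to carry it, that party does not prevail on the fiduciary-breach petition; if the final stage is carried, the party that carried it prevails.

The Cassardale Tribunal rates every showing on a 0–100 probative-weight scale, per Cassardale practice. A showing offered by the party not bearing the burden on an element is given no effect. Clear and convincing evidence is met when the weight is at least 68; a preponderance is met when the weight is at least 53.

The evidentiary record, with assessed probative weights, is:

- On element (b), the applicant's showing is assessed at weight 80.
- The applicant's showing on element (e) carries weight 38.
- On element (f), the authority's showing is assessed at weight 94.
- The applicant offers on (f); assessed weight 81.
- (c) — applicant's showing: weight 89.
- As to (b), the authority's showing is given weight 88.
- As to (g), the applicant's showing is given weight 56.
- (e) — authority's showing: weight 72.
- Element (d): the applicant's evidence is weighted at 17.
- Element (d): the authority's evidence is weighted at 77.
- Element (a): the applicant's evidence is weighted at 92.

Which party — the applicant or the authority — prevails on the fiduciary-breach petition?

Stage 1 — burden on applicant; standard: clear and convincing evidence (weight is at least 68).
    (a): 92 ≥ 68 [met]
    (b): 80 (authority's 88 disregarded) ≥ 68 [met]
    (c): 89 ≥ 68 [met]
  All elements met. The burden passes to the authority.
Stage 2 — burden on authority; standard: a preponderance (weight is at least 53).
    (d): 77 (applicant's 17 disregarded) ≥ 53 [met]
    (e): 72 (applicant's 38 disregarded) ≥ 53 [met]
  All elements met. The burden passes to the applicant.
Stage 3 — burden on applicant; standard: a preponderance (weight is at least 53).
    (f): 81 (authority's 94 disregarded) ≥ 53 [met]
    (g): 56 ≥ 53 [met]
  All elements met at the final stage.
Every stage carried; the applicant prevails.

applicant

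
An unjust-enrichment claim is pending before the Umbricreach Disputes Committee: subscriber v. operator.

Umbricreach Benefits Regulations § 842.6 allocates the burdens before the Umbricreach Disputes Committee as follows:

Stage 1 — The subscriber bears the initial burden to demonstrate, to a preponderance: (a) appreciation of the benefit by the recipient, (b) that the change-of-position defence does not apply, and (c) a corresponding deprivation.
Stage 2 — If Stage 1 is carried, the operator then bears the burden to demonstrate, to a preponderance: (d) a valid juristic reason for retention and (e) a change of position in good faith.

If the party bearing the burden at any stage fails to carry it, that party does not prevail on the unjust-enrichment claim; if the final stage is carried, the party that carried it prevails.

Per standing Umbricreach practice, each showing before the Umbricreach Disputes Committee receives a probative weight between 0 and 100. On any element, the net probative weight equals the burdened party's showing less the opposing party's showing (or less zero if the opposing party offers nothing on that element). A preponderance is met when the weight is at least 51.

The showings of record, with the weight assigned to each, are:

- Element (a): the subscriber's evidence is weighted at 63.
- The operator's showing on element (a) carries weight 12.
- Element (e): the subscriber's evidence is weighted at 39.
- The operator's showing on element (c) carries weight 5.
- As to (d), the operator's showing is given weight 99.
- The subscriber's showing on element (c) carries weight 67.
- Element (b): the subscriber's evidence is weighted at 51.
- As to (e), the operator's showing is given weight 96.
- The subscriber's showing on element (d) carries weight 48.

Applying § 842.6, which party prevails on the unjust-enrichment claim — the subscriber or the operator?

At Stage 1 the subscriber must meet a preponderance (weight is at least 51): on (a) the weight is 63 less the opposing 12 gives net 51, ≥ 51, so (a) meets the standard; on (b) the weight is 51, ≥ 51, so (b) meets the standard; on (c) the weight is 67 less the opposing 5 gives net 62, which does reach 51, so (c) meets the standard.
  All elements met. The burden passes to the operator.
At Stage 2 the operator must meet a preponderance (weight is at least 51): on (d) the weight is 99 less the opposing 48 gives net 51, ≥ 51, so (d) meets the standard; on (e) the weight is 96 less the opposing 39 gives net 57, which does reach 51, so (e) meets the standard.
  Stage 2 carried; the final stage is satisfied.
All stages carried — the operator prevails.

operator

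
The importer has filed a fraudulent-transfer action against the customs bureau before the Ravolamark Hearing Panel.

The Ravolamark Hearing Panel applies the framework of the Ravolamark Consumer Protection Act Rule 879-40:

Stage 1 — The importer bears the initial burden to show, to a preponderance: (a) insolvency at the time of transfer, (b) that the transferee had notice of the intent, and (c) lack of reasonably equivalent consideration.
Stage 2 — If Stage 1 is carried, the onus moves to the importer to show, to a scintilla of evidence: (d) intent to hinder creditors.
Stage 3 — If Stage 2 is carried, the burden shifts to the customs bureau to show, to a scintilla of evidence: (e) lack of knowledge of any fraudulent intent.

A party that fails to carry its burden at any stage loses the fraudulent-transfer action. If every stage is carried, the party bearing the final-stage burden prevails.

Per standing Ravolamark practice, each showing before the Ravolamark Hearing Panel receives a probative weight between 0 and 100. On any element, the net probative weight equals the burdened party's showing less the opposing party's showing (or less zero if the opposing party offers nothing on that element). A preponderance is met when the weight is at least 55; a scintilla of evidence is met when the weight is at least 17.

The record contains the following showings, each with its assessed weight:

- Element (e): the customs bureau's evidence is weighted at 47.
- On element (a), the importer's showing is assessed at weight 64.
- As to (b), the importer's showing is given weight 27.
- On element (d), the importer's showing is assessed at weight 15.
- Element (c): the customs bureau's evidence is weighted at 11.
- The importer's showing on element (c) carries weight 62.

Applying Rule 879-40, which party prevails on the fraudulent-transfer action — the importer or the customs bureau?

Stage 1 — burden on importer; standard: a preponderance (weight is at least 55).
    (a): 64 ≥ 55 [met]
    (b): 27 < 55 [not met]
    (c): 62 − 11 = 51 < 55 [not met]
  Not every element is met, so the importer fails to carry Stage 1.
So the customs bureau prevails.

customs bureau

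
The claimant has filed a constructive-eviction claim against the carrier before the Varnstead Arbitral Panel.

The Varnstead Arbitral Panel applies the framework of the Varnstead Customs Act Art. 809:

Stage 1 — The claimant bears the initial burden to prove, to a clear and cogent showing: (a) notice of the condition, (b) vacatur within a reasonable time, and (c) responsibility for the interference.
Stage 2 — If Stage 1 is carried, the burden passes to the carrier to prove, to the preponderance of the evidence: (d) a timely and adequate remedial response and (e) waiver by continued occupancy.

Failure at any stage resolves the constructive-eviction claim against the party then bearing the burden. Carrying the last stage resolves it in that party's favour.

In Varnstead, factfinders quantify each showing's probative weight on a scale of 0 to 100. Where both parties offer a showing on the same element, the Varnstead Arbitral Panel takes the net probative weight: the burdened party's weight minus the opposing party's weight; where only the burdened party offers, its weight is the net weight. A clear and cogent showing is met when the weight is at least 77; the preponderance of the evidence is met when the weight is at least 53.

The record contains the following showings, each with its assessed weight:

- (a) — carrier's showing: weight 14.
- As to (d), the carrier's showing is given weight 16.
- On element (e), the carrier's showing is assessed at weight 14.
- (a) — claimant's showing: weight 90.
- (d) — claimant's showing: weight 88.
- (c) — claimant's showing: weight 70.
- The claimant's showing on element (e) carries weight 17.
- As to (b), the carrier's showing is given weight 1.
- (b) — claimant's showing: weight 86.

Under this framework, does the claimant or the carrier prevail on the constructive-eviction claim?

At Stage 1 the claimant must meet a clear and cogent showing (weight is at least 77): on (a) the weight is 90 less the opposing 14 gives net 76, < 77, so (a) does not meet the standard; on (b) the weight is 86 less the opposing 1 gives net 85, which does reach 77, so (b) meets the standard; on (c) the weight is 70, < 77, so (c) does not meet the standard.
  Stage 1 not carried; the claimant fails its burden.
The analysis ends at Stage 1; the carrier prevails.

carrier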